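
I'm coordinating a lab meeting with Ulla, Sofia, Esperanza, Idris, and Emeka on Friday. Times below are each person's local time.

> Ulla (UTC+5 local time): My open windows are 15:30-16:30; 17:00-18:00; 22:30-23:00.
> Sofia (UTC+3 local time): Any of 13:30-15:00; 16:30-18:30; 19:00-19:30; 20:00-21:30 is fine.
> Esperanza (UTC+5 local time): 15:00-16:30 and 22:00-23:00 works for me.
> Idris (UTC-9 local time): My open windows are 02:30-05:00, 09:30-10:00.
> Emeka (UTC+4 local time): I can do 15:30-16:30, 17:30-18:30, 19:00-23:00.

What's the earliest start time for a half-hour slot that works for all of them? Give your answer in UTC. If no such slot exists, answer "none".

none

Ulla in UTC: 10:30-11:30, 12:00-13:00, 17:30-18:00 (subtract 5h to convert from UTC+5).
Sofia in UTC: 10:30-12:00, 13:30-15:30, 16:00-16:30, 17:00-18:30 (subtract 3h to convert from UTC+3).
Esperanza in UTC: 10:00-11:30, 17:00-18:00 (subtract 5h to convert from UTC+5).
Idris in UTC: 11:30-14:00, 18:30-19:00 (add 9h to convert from UTC-9).
Emeka in UTC: 11:30-12:30, 13:30-14:30, 15:00-19:00 (subtract 4h to convert from UTC+4).
Ulla ∩ Sofia: 10:30-11:30, 17:30-18:00.
Ulla ∩ Sofia ∩ Esperanza: 10:30-11:30, 17:30-18:00.
Ulla ∩ Sofia ∩ Esperanza ∩ Idris: ∅.
Ulla ∩ Sofia ∩ Esperanza ∩ Idris ∩ Emeka: ∅.
There is no time when everyone is free.
No common window is at least 30 minutes long.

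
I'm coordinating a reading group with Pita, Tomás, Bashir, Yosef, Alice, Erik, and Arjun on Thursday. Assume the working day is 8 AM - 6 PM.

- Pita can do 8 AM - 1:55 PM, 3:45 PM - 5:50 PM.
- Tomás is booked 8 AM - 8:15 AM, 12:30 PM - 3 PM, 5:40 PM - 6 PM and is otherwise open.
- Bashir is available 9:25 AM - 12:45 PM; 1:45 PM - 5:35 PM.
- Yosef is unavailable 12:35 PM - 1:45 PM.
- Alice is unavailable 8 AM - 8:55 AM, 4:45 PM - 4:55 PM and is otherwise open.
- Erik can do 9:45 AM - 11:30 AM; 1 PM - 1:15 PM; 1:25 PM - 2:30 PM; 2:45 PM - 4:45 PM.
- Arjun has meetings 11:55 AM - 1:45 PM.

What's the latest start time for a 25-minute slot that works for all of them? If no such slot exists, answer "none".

Pita free: 08:00-13:55, 15:45-17:50.
Tomás free: 08:15-12:30, 15:00-17:40 (invert busy blocks within the working day).
Bashir free: 09:25-12:45, 13:45-17:35.
Yosef free: 08:00-12:35, 13:45-18:00 (invert busy blocks within the working day).
Alice free: 08:55-16:45, 16:55-18:00 (invert busy blocks within the working day).
Erik free: 09:45-11:30, 13:00-13:15, 13:25-14:30, 14:45-16:45.
Arjun free: 08:00-11:55, 13:45-18:00 (invert busy blocks within the working day).
Pita ∩ Tomás: 08:15-12:30, 15:45-17:40.
Pita ∩ Tomás ∩ Bashir: 09:25-12:30, 15:45-17:35.
Pita ∩ Tomás ∩ Bashir ∩ Yosef: 09:25-12:30, 15:45-17:35.
Pita ∩ Tomás ∩ Bashir ∩ Yosef ∩ Alice: 09:25-12:30, 15:45-16:45, 16:55-17:35.
Pita ∩ Tomás ∩ Bashir ∩ Yosef ∩ Alice ∩ Erik: 09:45-11:30, 15:45-16:45.
Pita ∩ Tomás ∩ Bashir ∩ Yosef ∩ Alice ∩ Erik ∩ Arjun: 09:45-11:30, 15:45-16:45.
The last common window of at least 25 minutes is 15:45-16:45; a 25-minute meeting can start as late as 16:20 and still end by 16:45.

16:20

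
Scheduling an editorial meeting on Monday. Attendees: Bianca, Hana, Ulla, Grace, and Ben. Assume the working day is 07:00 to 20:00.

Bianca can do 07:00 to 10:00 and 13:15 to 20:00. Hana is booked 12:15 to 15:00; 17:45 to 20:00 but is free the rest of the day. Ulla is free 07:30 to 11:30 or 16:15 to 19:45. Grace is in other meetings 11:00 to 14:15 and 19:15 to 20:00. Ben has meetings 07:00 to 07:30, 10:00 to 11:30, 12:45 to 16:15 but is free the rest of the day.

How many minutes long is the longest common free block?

Bianca free: 07:00-10:00, 13:15-20:00.
Hana free: 07:00-12:15, 15:00-17:45 (invert busy blocks within the working day).
Ulla free: 07:30-11:30, 16:15-19:45.
Grace free: 07:00-11:00, 14:15-19:15 (invert busy blocks within the working day).
Ben free: 07:30-10:00, 11:30-12:45, 16:15-20:00 (invert busy blocks within the working day).
Bianca ∩ Hana: 07:00-10:00, 15:00-17:45.
Bianca ∩ Hana ∩ Ulla: 07:30-10:00, 16:15-17:45.
Bianca ∩ Hana ∩ Ulla ∩ Grace: 07:30-10:00, 16:15-17:45.
Bianca ∩ Hana ∩ Ulla ∩ Grace ∩ Ben: 07:30-10:00, 16:15-17:45.
So the common availability across everyone is 07:30-10:00, 16:15-17:45.
The longest is 07:30-10:00 at 150 minutes.

150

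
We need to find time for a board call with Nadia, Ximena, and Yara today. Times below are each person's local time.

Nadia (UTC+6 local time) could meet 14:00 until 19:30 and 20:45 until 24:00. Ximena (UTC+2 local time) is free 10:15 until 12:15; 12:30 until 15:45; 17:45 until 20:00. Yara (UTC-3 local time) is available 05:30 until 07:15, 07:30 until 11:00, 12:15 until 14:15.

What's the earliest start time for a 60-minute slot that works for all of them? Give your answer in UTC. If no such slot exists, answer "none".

Nadia in UTC: 08:00-13:30, 14:45-18:00 (subtract 6h to convert from UTC+6).
Ximena in UTC: 08:15-10:15, 10:30-13:45, 15:45-18:00 (subtract 2h to convert from UTC+2).
Yara in UTC: 08:30-10:15, 10:30-14:00, 15:15-17:15 (add 3h to convert from UTC-3).
Nadia ∩ Ximena: 08:15-10:15, 10:30-13:30, 15:45-18:00.
Nadia ∩ Ximena ∩ Yara: 08:30-10:15, 10:30-13:30, 15:45-17:15.
The first common window of at least 60 minutes is 08:30-10:15, so the earliest start is 08:30.

08:30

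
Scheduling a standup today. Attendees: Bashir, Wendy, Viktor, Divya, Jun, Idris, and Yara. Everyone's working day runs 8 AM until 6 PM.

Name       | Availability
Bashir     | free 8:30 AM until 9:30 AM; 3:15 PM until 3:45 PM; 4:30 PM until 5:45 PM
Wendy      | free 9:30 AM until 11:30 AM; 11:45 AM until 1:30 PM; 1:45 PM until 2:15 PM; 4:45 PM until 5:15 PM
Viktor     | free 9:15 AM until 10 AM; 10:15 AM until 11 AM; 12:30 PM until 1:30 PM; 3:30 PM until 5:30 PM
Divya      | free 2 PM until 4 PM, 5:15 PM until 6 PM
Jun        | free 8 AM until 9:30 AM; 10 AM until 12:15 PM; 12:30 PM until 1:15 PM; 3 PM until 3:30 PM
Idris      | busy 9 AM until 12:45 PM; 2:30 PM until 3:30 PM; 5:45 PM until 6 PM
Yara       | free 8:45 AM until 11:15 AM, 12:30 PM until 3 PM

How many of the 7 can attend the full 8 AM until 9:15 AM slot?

1

Bashir free: 08:30-09:30, 15:15-15:45, 16:30-17:45.
Wendy free: 09:30-11:30, 11:45-13:30, 13:45-14:15, 16:45-17:15.
Viktor free: 09:15-10:00, 10:15-11:00, 12:30-13:30, 15:30-17:30.
Divya free: 14:00-16:00, 17:15-18:00.
Jun free: 08:00-09:30, 10:00-12:15, 12:30-13:15, 15:00-15:30.
Idris free: 08:00-09:00, 12:45-14:30, 15:30-17:45 (invert busy blocks within the working day).
Yara free: 08:45-11:15, 12:30-15:00.
Jun can make the full 08:00-09:15 slot — that's 1.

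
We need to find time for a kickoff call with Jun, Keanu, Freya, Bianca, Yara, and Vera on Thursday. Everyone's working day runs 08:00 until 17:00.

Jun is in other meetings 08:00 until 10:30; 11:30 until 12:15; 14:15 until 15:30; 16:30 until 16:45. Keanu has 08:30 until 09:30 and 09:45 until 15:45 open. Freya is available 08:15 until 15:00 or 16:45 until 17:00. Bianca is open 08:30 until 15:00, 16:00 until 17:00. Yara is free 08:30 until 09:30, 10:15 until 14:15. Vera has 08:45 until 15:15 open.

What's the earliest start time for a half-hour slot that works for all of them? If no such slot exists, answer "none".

Jun free: 10:30-11:30, 12:15-14:15, 15:30-16:30, 16:45-17:00 (invert busy blocks within the working day).
Keanu free: 08:30-09:30, 09:45-15:45.
Freya free: 08:15-15:00, 16:45-17:00.
Bianca free: 08:30-15:00, 16:00-17:00.
Yara free: 08:30-09:30, 10:15-14:15.
Vera free: 08:45-15:15.
Jun ∩ Keanu: 10:30-11:30, 12:15-14:15, 15:30-15:45.
Jun ∩ Keanu ∩ Freya: 10:30-11:30, 12:15-14:15.
Jun ∩ Keanu ∩ Freya ∩ Bianca: 10:30-11:30, 12:15-14:15.
Jun ∩ Keanu ∩ Freya ∩ Bianca ∩ Yara: 10:30-11:30, 12:15-14:15.
Jun ∩ Keanu ∩ Freya ∩ Bianca ∩ Yara ∩ Vera: 10:30-11:30, 12:15-14:15.
The first common window of at least 30 minutes is 10:30-11:30, so the earliest start is 10:30.

10:30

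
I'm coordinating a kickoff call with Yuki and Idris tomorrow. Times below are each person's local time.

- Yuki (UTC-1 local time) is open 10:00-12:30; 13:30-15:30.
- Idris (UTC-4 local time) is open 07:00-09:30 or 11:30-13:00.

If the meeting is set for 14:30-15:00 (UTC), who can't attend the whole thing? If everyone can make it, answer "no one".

Idris

Yuki in UTC: 11:00-13:30, 14:30-16:30 (add 1h to convert from UTC-1).
Idris in UTC: 11:00-13:30, 15:30-17:00 (add 4h to convert from UTC-4).
Yuki: free for 14:30-15:00. Idris: not fully free for 14:30-15:00.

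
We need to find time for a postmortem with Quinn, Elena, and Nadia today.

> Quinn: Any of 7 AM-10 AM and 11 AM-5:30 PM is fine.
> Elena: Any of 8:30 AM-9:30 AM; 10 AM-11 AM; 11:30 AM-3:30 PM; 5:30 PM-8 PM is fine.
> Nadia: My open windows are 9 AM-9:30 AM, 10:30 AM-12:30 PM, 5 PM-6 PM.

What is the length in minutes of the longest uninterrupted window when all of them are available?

Quinn ∩ Elena: 08:30-09:30, 11:30-15:30.
Quinn ∩ Elena ∩ Nadia: 09:00-09:30, 11:30-12:30.
Those are the intersection windows.
The longest is 11:30-12:30 at 60 minutes.

60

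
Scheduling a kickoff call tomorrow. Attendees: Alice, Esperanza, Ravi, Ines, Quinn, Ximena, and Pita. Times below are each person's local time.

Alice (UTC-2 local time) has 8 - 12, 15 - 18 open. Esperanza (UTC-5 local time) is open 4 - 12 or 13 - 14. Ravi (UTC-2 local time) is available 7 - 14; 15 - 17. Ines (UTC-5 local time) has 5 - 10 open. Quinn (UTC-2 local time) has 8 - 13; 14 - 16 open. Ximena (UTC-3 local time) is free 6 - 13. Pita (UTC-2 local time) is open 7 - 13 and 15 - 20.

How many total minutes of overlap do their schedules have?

Alice in UTC: 10:00-14:00, 17:00-20:00 (add 2h to convert from UTC-2).
Esperanza in UTC: 09:00-17:00, 18:00-19:00 (add 5h to convert from UTC-5).
Ravi in UTC: 09:00-16:00, 17:00-19:00 (add 2h to convert from UTC-2).
Ines in UTC: 10:00-15:00 (add 5h to convert from UTC-5).
Quinn in UTC: 10:00-15:00, 16:00-18:00 (add 2h to convert from UTC-2).
Ximena in UTC: 09:00-16:00 (add 3h to convert from UTC-3).
Pita in UTC: 09:00-15:00, 17:00-22:00 (add 2h to convert from UTC-2).
Alice ∩ Esperanza: 10:00-14:00, 18:00-19:00.
Alice ∩ Esperanza ∩ Ravi: 10:00-14:00, 18:00-19:00.
Alice ∩ Esperanza ∩ Ravi ∩ Ines: 10:00-14:00.
Alice ∩ Esperanza ∩ Ravi ∩ Ines ∩ Quinn: 10:00-14:00.
Alice ∩ Esperanza ∩ Ravi ∩ Ines ∩ Quinn ∩ Ximena: 10:00-14:00.
Alice ∩ Esperanza ∩ Ravi ∩ Ines ∩ Quinn ∩ Ximena ∩ Pita: 10:00-14:00.
That's a single block of 240 minutes.

240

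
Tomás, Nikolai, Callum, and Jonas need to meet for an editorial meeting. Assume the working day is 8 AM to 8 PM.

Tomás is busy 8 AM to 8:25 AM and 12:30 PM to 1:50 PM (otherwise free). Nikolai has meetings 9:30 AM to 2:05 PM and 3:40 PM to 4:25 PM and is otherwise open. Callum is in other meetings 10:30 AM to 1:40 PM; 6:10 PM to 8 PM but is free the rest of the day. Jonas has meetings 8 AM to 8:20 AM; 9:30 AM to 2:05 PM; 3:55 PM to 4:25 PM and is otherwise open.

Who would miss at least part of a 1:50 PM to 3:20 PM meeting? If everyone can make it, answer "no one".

Tomás free: 08:25-12:30, 13:50-20:00 (invert busy blocks within the working day).
Nikolai free: 08:00-09:30, 14:05-15:40, 16:25-20:00 (invert busy blocks within the working day).
Callum free: 08:00-10:30, 13:40-18:10 (invert busy blocks within the working day).
Jonas free: 08:20-09:30, 14:05-15:55, 16:25-20:00 (invert busy blocks within the working day).
Tomás: free for 13:50-15:20. Nikolai: not fully free for 13:50-15:20. Callum: free for 13:50-15:20. Jonas: not fully free for 13:50-15:20.

Jonas, Nikolai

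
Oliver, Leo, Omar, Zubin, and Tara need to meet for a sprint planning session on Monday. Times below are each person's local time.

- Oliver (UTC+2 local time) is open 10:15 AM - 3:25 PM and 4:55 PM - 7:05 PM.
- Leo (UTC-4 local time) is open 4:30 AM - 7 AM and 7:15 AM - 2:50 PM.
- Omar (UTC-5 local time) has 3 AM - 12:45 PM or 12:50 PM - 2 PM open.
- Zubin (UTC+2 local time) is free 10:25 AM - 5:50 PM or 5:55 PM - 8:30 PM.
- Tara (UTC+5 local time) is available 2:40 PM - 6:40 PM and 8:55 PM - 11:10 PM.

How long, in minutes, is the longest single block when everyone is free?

130

Oliver in UTC: 08:15-13:25, 14:55-17:05 (subtract 2h to convert from UTC+2).
Leo in UTC: 08:30-11:00, 11:15-18:50 (add 4h to convert from UTC-4).
Omar in UTC: 08:00-17:45, 17:50-19:00 (add 5h to convert from UTC-5).
Zubin in UTC: 08:25-15:50, 15:55-18:30 (subtract 2h to convert from UTC+2).
Tara in UTC: 09:40-13:40, 15:55-18:10 (subtract 5h to convert from UTC+5).
Oliver ∩ Leo: 08:30-11:00, 11:15-13:25, 14:55-17:05.
Oliver ∩ Leo ∩ Omar: 08:30-11:00, 11:15-13:25, 14:55-17:05.
Oliver ∩ Leo ∩ Omar ∩ Zubin: 08:30-11:00, 11:15-13:25, 14:55-15:50, 15:55-17:05.
Oliver ∩ Leo ∩ Omar ∩ Zubin ∩ Tara: 09:40-11:00, 11:15-13:25, 15:55-17:05.
So the common availability across everyone is 09:40-11:00, 11:15-13:25, 15:55-17:05.
The longest is 11:15-13:25 at 130 minutes.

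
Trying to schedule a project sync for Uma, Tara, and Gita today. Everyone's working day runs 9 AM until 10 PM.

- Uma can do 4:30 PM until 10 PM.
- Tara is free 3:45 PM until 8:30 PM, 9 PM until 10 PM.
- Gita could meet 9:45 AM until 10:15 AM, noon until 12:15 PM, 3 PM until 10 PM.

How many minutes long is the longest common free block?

240

Uma ∩ Tara: 16:30-20:30, 21:00-22:00.
Uma ∩ Tara ∩ Gita: 16:30-20:30, 21:00-22:00.
The longest is 16:30-20:30 at 240 minutes.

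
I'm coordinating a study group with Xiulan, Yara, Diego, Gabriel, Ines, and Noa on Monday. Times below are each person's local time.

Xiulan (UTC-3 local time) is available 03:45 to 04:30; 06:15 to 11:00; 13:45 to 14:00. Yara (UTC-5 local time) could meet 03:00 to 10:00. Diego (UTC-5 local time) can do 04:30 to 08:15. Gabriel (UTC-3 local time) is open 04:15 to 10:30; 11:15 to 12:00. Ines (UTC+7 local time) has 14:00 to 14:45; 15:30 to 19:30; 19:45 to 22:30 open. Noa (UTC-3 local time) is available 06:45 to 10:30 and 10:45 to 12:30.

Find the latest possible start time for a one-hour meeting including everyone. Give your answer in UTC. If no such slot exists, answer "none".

Xiulan in UTC: 06:45-07:30, 09:15-14:00, 16:45-17:00 (add 3h to convert from UTC-3).
Yara in UTC: 08:00-15:00 (add 5h to convert from UTC-5).
Diego in UTC: 09:30-13:15 (add 5h to convert from UTC-5).
Gabriel in UTC: 07:15-13:30, 14:15-15:00 (add 3h to convert from UTC-3).
Ines in UTC: 07:00-07:45, 08:30-12:30, 12:45-15:30 (subtract 7h to convert from UTC+7).
Noa in UTC: 09:45-13:30, 13:45-15:30 (add 3h to convert from UTC-3).
Xiulan ∩ Yara: 09:15-14:00.
Xiulan ∩ Yara ∩ Diego: 09:30-13:15.
Xiulan ∩ Yara ∩ Diego ∩ Gabriel: 09:30-13:15.
Xiulan ∩ Yara ∩ Diego ∩ Gabriel ∩ Ines: 09:30-12:30, 12:45-13:15.
Xiulan ∩ Yara ∩ Diego ∩ Gabriel ∩ Ines ∩ Noa: 09:45-12:30, 12:45-13:15.
The last common window of at least 60 minutes is 09:45-12:30; a 60-minute meeting can start as late as 11:30 and still end by 12:30.

11:30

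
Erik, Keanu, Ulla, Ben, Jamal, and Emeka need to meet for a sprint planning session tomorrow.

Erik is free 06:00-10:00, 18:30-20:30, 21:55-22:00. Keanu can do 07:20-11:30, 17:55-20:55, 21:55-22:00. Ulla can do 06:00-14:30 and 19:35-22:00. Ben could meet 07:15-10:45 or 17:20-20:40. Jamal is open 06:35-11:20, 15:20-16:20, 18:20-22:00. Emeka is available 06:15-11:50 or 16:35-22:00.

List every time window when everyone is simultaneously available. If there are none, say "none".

Erik ∩ Keanu: 07:20-10:00, 18:30-20:30, 21:55-22:00.
Erik ∩ Keanu ∩ Ulla: 07:20-10:00, 19:35-20:30, 21:55-22:00.
Erik ∩ Keanu ∩ Ulla ∩ Ben: 07:20-10:00, 19:35-20:30.
Erik ∩ Keanu ∩ Ulla ∩ Ben ∩ Jamal: 07:20-10:00, 19:35-20:30.
Erik ∩ Keanu ∩ Ulla ∩ Ben ∩ Jamal ∩ Emeka: 07:20-10:00, 19:35-20:30.
Those are the intersection windows.

07:20-10:00, 19:35-20:30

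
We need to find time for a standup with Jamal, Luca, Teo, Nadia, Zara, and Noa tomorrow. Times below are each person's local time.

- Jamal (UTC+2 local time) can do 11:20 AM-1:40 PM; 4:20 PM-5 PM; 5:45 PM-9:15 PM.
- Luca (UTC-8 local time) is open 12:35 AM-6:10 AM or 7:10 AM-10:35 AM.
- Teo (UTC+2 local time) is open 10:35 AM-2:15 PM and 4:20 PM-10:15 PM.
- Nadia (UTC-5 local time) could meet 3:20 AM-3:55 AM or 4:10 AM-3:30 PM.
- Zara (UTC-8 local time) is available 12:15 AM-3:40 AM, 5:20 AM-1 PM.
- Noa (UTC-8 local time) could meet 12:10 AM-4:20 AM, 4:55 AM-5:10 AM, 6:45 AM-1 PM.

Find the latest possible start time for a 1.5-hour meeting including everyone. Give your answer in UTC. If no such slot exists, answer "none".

Jamal in UTC: 09:20-11:40, 14:20-15:00, 15:45-19:15 (subtract 2h to convert from UTC+2).
Luca in UTC: 08:35-14:10, 15:10-18:35 (add 8h to convert from UTC-8).
Teo in UTC: 08:35-12:15, 14:20-20:15 (subtract 2h to convert from UTC+2).
Nadia in UTC: 08:20-08:55, 09:10-20:30 (add 5h to convert from UTC-5).
Zara in UTC: 08:15-11:40, 13:20-21:00 (add 8h to convert from UTC-8).
Noa in UTC: 08:10-12:20, 12:55-13:10, 14:45-21:00 (add 8h to convert from UTC-8).
Jamal ∩ Luca: 09:20-11:40, 15:45-18:35.
Jamal ∩ Luca ∩ Teo: 09:20-11:40, 15:45-18:35.
Jamal ∩ Luca ∩ Teo ∩ Nadia: 09:20-11:40, 15:45-18:35.
Jamal ∩ Luca ∩ Teo ∩ Nadia ∩ Zara: 09:20-11:40, 15:45-18:35.
Jamal ∩ Luca ∩ Teo ∩ Nadia ∩ Zara ∩ Noa: 09:20-11:40, 15:45-18:35.
So the common availability across everyone is 09:20-11:40, 15:45-18:35.
The last common window of at least 90 minutes is 15:45-18:35; a 90-minute meeting can start as late as 17:05 and still end by 18:35.

17:05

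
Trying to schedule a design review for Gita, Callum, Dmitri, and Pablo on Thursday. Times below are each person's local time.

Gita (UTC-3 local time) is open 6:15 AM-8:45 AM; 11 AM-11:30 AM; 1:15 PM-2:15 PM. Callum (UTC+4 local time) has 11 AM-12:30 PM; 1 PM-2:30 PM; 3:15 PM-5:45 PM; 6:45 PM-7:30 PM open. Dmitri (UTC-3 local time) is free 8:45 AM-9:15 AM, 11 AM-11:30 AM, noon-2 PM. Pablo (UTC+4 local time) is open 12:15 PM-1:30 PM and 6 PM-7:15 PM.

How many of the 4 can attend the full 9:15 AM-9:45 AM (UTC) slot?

2

Gita in UTC: 09:15-11:45, 14:00-14:30, 16:15-17:15 (add 3h to convert from UTC-3).
Callum in UTC: 07:00-08:30, 09:00-10:30, 11:15-13:45, 14:45-15:30 (subtract 4h to convert from UTC+4).
Dmitri in UTC: 11:45-12:15, 14:00-14:30, 15:00-17:00 (add 3h to convert from UTC-3).
Pablo in UTC: 08:15-09:30, 14:00-15:15 (subtract 4h to convert from UTC+4).
Gita and Callum can make the full 09:15-09:45 slot — that's 2.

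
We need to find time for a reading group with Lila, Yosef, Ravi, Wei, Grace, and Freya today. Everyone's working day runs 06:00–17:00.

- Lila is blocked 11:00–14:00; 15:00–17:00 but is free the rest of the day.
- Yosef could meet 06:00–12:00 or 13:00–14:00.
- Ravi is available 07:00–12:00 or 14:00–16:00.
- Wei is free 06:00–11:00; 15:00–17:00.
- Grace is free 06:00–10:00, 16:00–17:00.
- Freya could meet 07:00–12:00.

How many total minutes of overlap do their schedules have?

180

Lila free: 06:00-11:00, 14:00-15:00 (invert busy blocks within the working day).
Yosef free: 06:00-12:00, 13:00-14:00.
Ravi free: 07:00-12:00, 14:00-16:00.
Wei free: 06:00-11:00, 15:00-17:00.
Grace free: 06:00-10:00, 16:00-17:00.
Freya free: 07:00-12:00.
Lila ∩ Yosef: 06:00-11:00.
Lila ∩ Yosef ∩ Ravi: 07:00-11:00.
Lila ∩ Yosef ∩ Ravi ∩ Wei: 07:00-11:00.
Lila ∩ Yosef ∩ Ravi ∩ Wei ∩ Grace: 07:00-10:00.
Lila ∩ Yosef ∩ Ravi ∩ Wei ∩ Grace ∩ Freya: 07:00-10:00.
That's a single block of 180 minutes.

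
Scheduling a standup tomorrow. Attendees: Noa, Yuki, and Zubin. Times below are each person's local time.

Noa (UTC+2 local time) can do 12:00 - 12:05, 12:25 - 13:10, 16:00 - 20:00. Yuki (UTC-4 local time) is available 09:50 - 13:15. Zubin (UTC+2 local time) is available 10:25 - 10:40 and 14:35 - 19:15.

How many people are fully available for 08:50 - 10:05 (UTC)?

Noa in UTC: 10:00-10:05, 10:25-11:10, 14:00-18:00 (subtract 2h to convert from UTC+2).
Yuki in UTC: 13:50-17:15 (add 4h to convert from UTC-4).
Zubin in UTC: 08:25-08:40, 12:35-17:15 (subtract 2h to convert from UTC+2).
nobody can make the full 08:50-10:05 slot — that's 0.

0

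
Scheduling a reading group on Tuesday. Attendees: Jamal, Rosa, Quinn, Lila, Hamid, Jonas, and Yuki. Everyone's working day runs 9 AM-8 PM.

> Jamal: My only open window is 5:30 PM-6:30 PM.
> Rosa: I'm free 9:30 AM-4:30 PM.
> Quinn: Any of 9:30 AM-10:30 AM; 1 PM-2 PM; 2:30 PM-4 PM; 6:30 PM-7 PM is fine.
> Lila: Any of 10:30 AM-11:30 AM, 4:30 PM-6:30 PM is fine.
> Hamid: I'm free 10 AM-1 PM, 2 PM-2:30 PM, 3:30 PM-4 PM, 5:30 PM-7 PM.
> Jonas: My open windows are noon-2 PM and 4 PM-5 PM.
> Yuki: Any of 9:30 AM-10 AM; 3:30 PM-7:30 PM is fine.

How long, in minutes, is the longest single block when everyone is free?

0

Jamal ∩ Rosa: ∅.
Jamal ∩ Rosa ∩ Quinn: ∅.
Jamal ∩ Rosa ∩ Quinn ∩ Lila: ∅.
Jamal ∩ Rosa ∩ Quinn ∩ Lila ∩ Hamid: ∅.
Jamal ∩ Rosa ∩ Quinn ∩ Lila ∩ Hamid ∩ Jonas: ∅.
Jamal ∩ Rosa ∩ Quinn ∩ Lila ∩ Hamid ∩ Jonas ∩ Yuki: ∅.
There is no time when everyone is free.
No common window exists, so the longest block is 0 minutes.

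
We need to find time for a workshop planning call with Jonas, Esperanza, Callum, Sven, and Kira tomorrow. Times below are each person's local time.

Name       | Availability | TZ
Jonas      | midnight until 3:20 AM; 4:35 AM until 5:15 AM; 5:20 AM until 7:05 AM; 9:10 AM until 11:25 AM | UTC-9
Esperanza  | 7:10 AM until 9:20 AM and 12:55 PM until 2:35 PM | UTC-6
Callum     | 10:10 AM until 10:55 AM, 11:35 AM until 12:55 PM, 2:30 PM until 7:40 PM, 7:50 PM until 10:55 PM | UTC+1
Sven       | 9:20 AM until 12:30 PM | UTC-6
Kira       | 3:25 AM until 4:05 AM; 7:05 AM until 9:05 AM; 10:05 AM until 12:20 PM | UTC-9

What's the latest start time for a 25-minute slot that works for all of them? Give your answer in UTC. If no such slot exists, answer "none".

none

Jonas in UTC: 09:00-12:20, 13:35-14:15, 14:20-16:05, 18:10-20:25 (add 9h to convert from UTC-9).
Esperanza in UTC: 13:10-15:20, 18:55-20:35 (add 6h to convert from UTC-6).
Callum in UTC: 09:10-09:55, 10:35-11:55, 13:30-18:40, 18:50-21:55 (subtract 1h to convert from UTC+1).
Sven in UTC: 15:20-18:30 (add 6h to convert from UTC-6).
Kira in UTC: 12:25-13:05, 16:05-18:05, 19:05-21:20 (add 9h to convert from UTC-9).
Jonas ∩ Esperanza: 13:35-14:15, 14:20-15:20, 18:55-20:25.
Jonas ∩ Esperanza ∩ Callum: 13:35-14:15, 14:20-15:20, 18:55-20:25.
Jonas ∩ Esperanza ∩ Callum ∩ Sven: ∅.
Jonas ∩ Esperanza ∩ Callum ∩ Sven ∩ Kira: ∅.
There is no time when everyone is free.
No common window is at least 25 minutes long.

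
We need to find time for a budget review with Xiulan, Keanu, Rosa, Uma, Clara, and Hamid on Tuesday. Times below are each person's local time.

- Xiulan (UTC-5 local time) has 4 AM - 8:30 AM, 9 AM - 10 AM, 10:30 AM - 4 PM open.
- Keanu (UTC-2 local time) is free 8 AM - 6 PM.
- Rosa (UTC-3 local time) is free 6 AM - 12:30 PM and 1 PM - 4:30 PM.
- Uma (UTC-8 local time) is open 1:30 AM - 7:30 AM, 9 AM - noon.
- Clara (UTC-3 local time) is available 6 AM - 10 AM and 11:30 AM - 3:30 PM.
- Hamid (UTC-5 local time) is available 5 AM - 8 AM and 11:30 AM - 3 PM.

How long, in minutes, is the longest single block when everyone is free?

180

Xiulan in UTC: 09:00-13:30, 14:00-15:00, 15:30-21:00 (add 5h to convert from UTC-5).
Keanu in UTC: 10:00-20:00 (add 2h to convert from UTC-2).
Rosa in UTC: 09:00-15:30, 16:00-19:30 (add 3h to convert from UTC-3).
Uma in UTC: 09:30-15:30, 17:00-20:00 (add 8h to convert from UTC-8).
Clara in UTC: 09:00-13:00, 14:30-18:30 (add 3h to convert from UTC-3).
Hamid in UTC: 10:00-13:00, 16:30-20:00 (add 5h to convert from UTC-5).
Xiulan ∩ Keanu: 10:00-13:30, 14:00-15:00, 15:30-20:00.
Xiulan ∩ Keanu ∩ Rosa: 10:00-13:30, 14:00-15:00, 16:00-19:30.
Xiulan ∩ Keanu ∩ Rosa ∩ Uma: 10:00-13:30, 14:00-15:00, 17:00-19:30.
Xiulan ∩ Keanu ∩ Rosa ∩ Uma ∩ Clara: 10:00-13:00, 14:30-15:00, 17:00-18:30.
Xiulan ∩ Keanu ∩ Rosa ∩ Uma ∩ Clara ∩ Hamid: 10:00-13:00, 17:00-18:30.
The longest is 10:00-13:00 at 180 minutes.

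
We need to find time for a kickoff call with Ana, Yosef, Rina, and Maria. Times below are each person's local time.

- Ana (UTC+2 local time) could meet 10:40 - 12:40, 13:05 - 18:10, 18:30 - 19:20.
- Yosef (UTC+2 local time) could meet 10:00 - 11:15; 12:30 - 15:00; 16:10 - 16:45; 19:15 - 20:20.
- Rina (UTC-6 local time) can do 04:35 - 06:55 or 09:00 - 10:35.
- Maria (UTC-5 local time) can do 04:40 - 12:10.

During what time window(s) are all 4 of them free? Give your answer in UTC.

Ana in UTC: 08:40-10:40, 11:05-16:10, 16:30-17:20 (subtract 2h to convert from UTC+2).
Yosef in UTC: 08:00-09:15, 10:30-13:00, 14:10-14:45, 17:15-18:20 (subtract 2h to convert from UTC+2).
Rina in UTC: 10:35-12:55, 15:00-16:35 (add 6h to convert from UTC-6).
Maria in UTC: 09:40-17:10 (add 5h to convert from UTC-5).
Ana ∩ Yosef: 08:40-09:15, 10:30-10:40, 11:05-13:00, 14:10-14:45, 17:15-17:20.
Ana ∩ Yosef ∩ Rina: 10:35-10:40, 11:05-12:55.
Ana ∩ Yosef ∩ Rina ∩ Maria: 10:35-10:40, 11:05-12:55.

10:35-10:40, 11:05-12:55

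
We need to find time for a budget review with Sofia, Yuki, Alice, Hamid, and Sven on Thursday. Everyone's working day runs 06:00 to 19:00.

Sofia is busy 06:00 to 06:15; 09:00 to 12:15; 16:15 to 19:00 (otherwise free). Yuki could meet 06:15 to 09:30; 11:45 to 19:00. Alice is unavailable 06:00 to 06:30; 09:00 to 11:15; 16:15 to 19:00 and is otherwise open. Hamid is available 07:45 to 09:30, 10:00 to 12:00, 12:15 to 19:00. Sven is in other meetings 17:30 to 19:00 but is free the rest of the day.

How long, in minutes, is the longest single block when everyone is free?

240

Sofia free: 06:15-09:00, 12:15-16:15 (invert busy blocks within the working day).
Yuki free: 06:15-09:30, 11:45-19:00.
Alice free: 06:30-09:00, 11:15-16:15 (invert busy blocks within the working day).
Hamid free: 07:45-09:30, 10:00-12:00, 12:15-19:00.
Sven free: 06:00-17:30 (invert busy blocks within the working day).
Sofia ∩ Yuki: 06:15-09:00, 12:15-16:15.
Sofia ∩ Yuki ∩ Alice: 06:30-09:00, 12:15-16:15.
Sofia ∩ Yuki ∩ Alice ∩ Hamid: 07:45-09:00, 12:15-16:15.
Sofia ∩ Yuki ∩ Alice ∩ Hamid ∩ Sven: 07:45-09:00, 12:15-16:15.
The longest is 12:15-16:15 at 240 minutes.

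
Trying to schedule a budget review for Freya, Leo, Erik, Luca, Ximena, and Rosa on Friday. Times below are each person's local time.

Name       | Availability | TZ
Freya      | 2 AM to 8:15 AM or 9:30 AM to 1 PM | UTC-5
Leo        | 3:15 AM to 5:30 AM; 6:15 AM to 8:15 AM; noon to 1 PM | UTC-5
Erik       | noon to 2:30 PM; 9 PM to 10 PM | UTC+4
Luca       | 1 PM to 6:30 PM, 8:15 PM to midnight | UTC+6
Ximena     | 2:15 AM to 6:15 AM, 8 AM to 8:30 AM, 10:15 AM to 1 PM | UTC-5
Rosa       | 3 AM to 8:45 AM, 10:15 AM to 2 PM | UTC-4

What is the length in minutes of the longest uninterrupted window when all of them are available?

135

Freya in UTC: 07:00-13:15, 14:30-18:00 (add 5h to convert from UTC-5).
Leo in UTC: 08:15-10:30, 11:15-13:15, 17:00-18:00 (add 5h to convert from UTC-5).
Erik in UTC: 08:00-10:30, 17:00-18:00 (subtract 4h to convert from UTC+4).
Luca in UTC: 07:00-12:30, 14:15-18:00 (subtract 6h to convert from UTC+6).
Ximena in UTC: 07:15-11:15, 13:00-13:30, 15:15-18:00 (add 5h to convert from UTC-5).
Rosa in UTC: 07:00-12:45, 14:15-18:00 (add 4h to convert from UTC-4).
Freya ∩ Leo: 08:15-10:30, 11:15-13:15, 17:00-18:00.
Freya ∩ Leo ∩ Erik: 08:15-10:30, 17:00-18:00.
Freya ∩ Leo ∩ Erik ∩ Luca: 08:15-10:30, 17:00-18:00.
Freya ∩ Leo ∩ Erik ∩ Luca ∩ Ximena: 08:15-10:30, 17:00-18:00.
Freya ∩ Leo ∩ Erik ∩ Luca ∩ Ximena ∩ Rosa: 08:15-10:30, 17:00-18:00.
The longest is 08:15-10:30 at 135 minutes.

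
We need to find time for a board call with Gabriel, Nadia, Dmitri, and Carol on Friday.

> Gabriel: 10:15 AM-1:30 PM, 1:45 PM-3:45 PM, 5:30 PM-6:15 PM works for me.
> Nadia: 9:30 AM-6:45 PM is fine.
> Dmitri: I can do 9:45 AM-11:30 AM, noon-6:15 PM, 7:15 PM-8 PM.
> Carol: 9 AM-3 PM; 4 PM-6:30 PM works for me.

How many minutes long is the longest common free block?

Gabriel ∩ Nadia: 10:15-13:30, 13:45-15:45, 17:30-18:15.
Gabriel ∩ Nadia ∩ Dmitri: 10:15-11:30, 12:00-13:30, 13:45-15:45, 17:30-18:15.
Gabriel ∩ Nadia ∩ Dmitri ∩ Carol: 10:15-11:30, 12:00-13:30, 13:45-15:00, 17:30-18:15.
The longest is 12:00-13:30 at 90 minutes.

90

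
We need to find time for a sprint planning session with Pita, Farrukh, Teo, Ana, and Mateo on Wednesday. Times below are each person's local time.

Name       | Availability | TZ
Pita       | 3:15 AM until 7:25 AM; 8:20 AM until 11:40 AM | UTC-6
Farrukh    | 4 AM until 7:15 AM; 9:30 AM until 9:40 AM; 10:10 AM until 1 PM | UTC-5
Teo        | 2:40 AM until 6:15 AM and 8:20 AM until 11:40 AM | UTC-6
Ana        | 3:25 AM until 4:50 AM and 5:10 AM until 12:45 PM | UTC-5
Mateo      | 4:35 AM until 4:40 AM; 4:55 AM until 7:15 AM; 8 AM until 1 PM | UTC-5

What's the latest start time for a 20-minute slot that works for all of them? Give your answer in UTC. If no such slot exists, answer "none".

17:20

Pita in UTC: 09:15-13:25, 14:20-17:40 (add 6h to convert from UTC-6).
Farrukh in UTC: 09:00-12:15, 14:30-14:40, 15:10-18:00 (add 5h to convert from UTC-5).
Teo in UTC: 08:40-12:15, 14:20-17:40 (add 6h to convert from UTC-6).
Ana in UTC: 08:25-09:50, 10:10-17:45 (add 5h to convert from UTC-5).
Mateo in UTC: 09:35-09:40, 09:55-12:15, 13:00-18:00 (add 5h to convert from UTC-5).
Pita ∩ Farrukh: 09:15-12:15, 14:30-14:40, 15:10-17:40.
Pita ∩ Farrukh ∩ Teo: 09:15-12:15, 14:30-14:40, 15:10-17:40.
Pita ∩ Farrukh ∩ Teo ∩ Ana: 09:15-09:50, 10:10-12:15, 14:30-14:40, 15:10-17:40.
Pita ∩ Farrukh ∩ Teo ∩ Ana ∩ Mateo: 09:35-09:40, 10:10-12:15, 14:30-14:40, 15:10-17:40.
The last common window of at least 20 minutes is 15:10-17:40; a 20-minute meeting can start as late as 17:20 and still end by 17:40.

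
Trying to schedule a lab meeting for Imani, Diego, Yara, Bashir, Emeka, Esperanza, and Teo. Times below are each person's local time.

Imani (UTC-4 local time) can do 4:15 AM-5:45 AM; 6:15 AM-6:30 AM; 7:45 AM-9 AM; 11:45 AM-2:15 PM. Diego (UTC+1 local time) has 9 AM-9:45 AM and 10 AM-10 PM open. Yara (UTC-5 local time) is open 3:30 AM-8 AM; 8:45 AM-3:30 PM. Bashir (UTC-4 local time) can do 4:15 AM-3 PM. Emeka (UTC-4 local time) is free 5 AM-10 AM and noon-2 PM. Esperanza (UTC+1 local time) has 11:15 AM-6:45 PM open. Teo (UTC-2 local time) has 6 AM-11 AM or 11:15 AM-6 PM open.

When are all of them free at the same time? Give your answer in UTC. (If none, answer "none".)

10:15-10:30, 11:45-13:00, 16:00-17:45

Imani in UTC: 08:15-09:45, 10:15-10:30, 11:45-13:00, 15:45-18:15 (add 4h to convert from UTC-4).
Diego in UTC: 08:00-08:45, 09:00-21:00 (subtract 1h to convert from UTC+1).
Yara in UTC: 08:30-13:00, 13:45-20:30 (add 5h to convert from UTC-5).
Bashir in UTC: 08:15-19:00 (add 4h to convert from UTC-4).
Emeka in UTC: 09:00-14:00, 16:00-18:00 (add 4h to convert from UTC-4).
Esperanza in UTC: 10:15-17:45 (subtract 1h to convert from UTC+1).
Teo in UTC: 08:00-13:00, 13:15-20:00 (add 2h to convert from UTC-2).
Imani ∩ Diego: 08:15-08:45, 09:00-09:45, 10:15-10:30, 11:45-13:00, 15:45-18:15.
Imani ∩ Diego ∩ Yara: 08:30-08:45, 09:00-09:45, 10:15-10:30, 11:45-13:00, 15:45-18:15.
Imani ∩ Diego ∩ Yara ∩ Bashir: 08:30-08:45, 09:00-09:45, 10:15-10:30, 11:45-13:00, 15:45-18:15.
Imani ∩ Diego ∩ Yara ∩ Bashir ∩ Emeka: 09:00-09:45, 10:15-10:30, 11:45-13:00, 16:00-18:00.
Imani ∩ Diego ∩ Yara ∩ Bashir ∩ Emeka ∩ Esperanza: 10:15-10:30, 11:45-13:00, 16:00-17:45.
Imani ∩ Diego ∩ Yara ∩ Bashir ∩ Emeka ∩ Esperanza ∩ Teo: 10:15-10:30, 11:45-13:00, 16:00-17:45.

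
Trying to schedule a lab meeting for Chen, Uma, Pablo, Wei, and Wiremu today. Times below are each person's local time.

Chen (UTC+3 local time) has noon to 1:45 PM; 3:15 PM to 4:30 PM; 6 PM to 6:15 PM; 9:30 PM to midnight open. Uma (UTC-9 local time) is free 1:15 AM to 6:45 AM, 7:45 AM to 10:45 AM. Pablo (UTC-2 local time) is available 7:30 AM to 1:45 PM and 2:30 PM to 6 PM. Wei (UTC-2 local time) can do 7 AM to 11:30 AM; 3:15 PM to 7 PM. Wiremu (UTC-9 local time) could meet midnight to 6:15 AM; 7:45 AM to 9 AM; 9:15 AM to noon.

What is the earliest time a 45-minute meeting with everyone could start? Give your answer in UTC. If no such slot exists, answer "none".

Chen in UTC: 09:00-10:45, 12:15-13:30, 15:00-15:15, 18:30-21:00 (subtract 3h to convert from UTC+3).
Uma in UTC: 10:15-15:45, 16:45-19:45 (add 9h to convert from UTC-9).
Pablo in UTC: 09:30-15:45, 16:30-20:00 (add 2h to convert from UTC-2).
Wei in UTC: 09:00-13:30, 17:15-21:00 (add 2h to convert from UTC-2).
Wiremu in UTC: 09:00-15:15, 16:45-18:00, 18:15-21:00 (add 9h to convert from UTC-9).
Chen ∩ Uma: 10:15-10:45, 12:15-13:30, 15:00-15:15, 18:30-19:45.
Chen ∩ Uma ∩ Pablo: 10:15-10:45, 12:15-13:30, 15:00-15:15, 18:30-19:45.
Chen ∩ Uma ∩ Pablo ∩ Wei: 10:15-10:45, 12:15-13:30, 18:30-19:45.
Chen ∩ Uma ∩ Pablo ∩ Wei ∩ Wiremu: 10:15-10:45, 12:15-13:30, 18:30-19:45.
The first common window of at least 45 minutes is 12:15-13:30, so the earliest start is 12:15.

12:15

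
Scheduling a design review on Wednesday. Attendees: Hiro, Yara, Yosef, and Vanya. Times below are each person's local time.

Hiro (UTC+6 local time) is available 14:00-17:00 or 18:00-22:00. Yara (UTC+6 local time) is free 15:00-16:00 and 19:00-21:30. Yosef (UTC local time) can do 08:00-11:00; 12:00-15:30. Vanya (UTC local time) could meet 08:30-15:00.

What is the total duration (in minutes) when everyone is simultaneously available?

180

Hiro in UTC: 08:00-11:00, 12:00-16:00 (subtract 6h to convert from UTC+6).
Yara in UTC: 09:00-10:00, 13:00-15:30 (subtract 6h to convert from UTC+6).
Yosef in UTC: 08:00-11:00, 12:00-15:30.
Vanya in UTC: 08:30-15:00.
Hiro ∩ Yara: 09:00-10:00, 13:00-15:30.
Hiro ∩ Yara ∩ Yosef: 09:00-10:00, 13:00-15:30.
Hiro ∩ Yara ∩ Yosef ∩ Vanya: 09:00-10:00, 13:00-15:00.
Those are the intersection windows.
Summing the common windows: 60 + 120 = 180 minutes.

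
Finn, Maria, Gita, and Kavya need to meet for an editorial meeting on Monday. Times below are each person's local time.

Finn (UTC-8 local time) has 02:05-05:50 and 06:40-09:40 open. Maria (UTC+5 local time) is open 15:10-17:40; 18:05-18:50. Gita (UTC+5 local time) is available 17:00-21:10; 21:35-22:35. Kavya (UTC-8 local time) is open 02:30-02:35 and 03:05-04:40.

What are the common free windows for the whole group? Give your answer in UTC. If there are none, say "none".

12:00-12:40

Finn in UTC: 10:05-13:50, 14:40-17:40 (add 8h to convert from UTC-8).
Maria in UTC: 10:10-12:40, 13:05-13:50 (subtract 5h to convert from UTC+5).
Gita in UTC: 12:00-16:10, 16:35-17:35 (subtract 5h to convert from UTC+5).
Kavya in UTC: 10:30-10:35, 11:05-12:40 (add 8h to convert from UTC-8).
Finn ∩ Maria: 10:10-12:40, 13:05-13:50.
Finn ∩ Maria ∩ Gita: 12:00-12:40, 13:05-13:50.
Finn ∩ Maria ∩ Gita ∩ Kavya: 12:00-12:40.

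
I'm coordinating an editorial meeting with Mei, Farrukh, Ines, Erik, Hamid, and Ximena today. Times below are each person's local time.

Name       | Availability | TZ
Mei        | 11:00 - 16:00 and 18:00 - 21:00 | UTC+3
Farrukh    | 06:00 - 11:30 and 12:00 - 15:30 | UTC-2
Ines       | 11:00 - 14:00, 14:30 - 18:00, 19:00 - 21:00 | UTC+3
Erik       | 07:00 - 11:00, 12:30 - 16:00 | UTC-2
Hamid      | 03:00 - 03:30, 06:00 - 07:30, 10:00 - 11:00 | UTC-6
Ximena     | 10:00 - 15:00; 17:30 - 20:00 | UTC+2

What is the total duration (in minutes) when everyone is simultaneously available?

150

Mei in UTC: 08:00-13:00, 15:00-18:00 (subtract 3h to convert from UTC+3).
Farrukh in UTC: 08:00-13:30, 14:00-17:30 (add 2h to convert from UTC-2).
Ines in UTC: 08:00-11:00, 11:30-15:00, 16:00-18:00 (subtract 3h to convert from UTC+3).
Erik in UTC: 09:00-13:00, 14:30-18:00 (add 2h to convert from UTC-2).
Hamid in UTC: 09:00-09:30, 12:00-13:30, 16:00-17:00 (add 6h to convert from UTC-6).
Ximena in UTC: 08:00-13:00, 15:30-18:00 (subtract 2h to convert from UTC+2).
Mei ∩ Farrukh: 08:00-13:00, 15:00-17:30.
Mei ∩ Farrukh ∩ Ines: 08:00-11:00, 11:30-13:00, 16:00-17:30.
Mei ∩ Farrukh ∩ Ines ∩ Erik: 09:00-11:00, 11:30-13:00, 16:00-17:30.
Mei ∩ Farrukh ∩ Ines ∩ Erik ∩ Hamid: 09:00-09:30, 12:00-13:00, 16:00-17:00.
Mei ∩ Farrukh ∩ Ines ∩ Erik ∩ Hamid ∩ Ximena: 09:00-09:30, 12:00-13:00, 16:00-17:00.
Summing the common windows: 30 + 60 + 60 = 150 minutes.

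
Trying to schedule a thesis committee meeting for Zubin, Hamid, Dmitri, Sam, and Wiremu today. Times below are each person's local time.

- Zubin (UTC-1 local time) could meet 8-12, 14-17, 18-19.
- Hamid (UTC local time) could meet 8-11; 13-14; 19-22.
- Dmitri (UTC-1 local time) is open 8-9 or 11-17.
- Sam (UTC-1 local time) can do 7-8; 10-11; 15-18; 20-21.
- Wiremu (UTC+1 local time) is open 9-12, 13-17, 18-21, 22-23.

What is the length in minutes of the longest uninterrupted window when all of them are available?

Zubin in UTC: 09:00-13:00, 15:00-18:00, 19:00-20:00 (add 1h to convert from UTC-1).
Hamid in UTC: 08:00-11:00, 13:00-14:00, 19:00-22:00.
Dmitri in UTC: 09:00-10:00, 12:00-18:00 (add 1h to convert from UTC-1).
Sam in UTC: 08:00-09:00, 11:00-12:00, 16:00-19:00, 21:00-22:00 (add 1h to convert from UTC-1).
Wiremu in UTC: 08:00-11:00, 12:00-16:00, 17:00-20:00, 21:00-22:00 (subtract 1h to convert from UTC+1).
Zubin ∩ Hamid: 09:00-11:00, 19:00-20:00.
Zubin ∩ Hamid ∩ Dmitri: 09:00-10:00.
Zubin ∩ Hamid ∩ Dmitri ∩ Sam: ∅.
Zubin ∩ Hamid ∩ Dmitri ∩ Sam ∩ Wiremu: ∅.
There is no time when everyone is free.
No common window exists, so the longest block is 0 minutes.

0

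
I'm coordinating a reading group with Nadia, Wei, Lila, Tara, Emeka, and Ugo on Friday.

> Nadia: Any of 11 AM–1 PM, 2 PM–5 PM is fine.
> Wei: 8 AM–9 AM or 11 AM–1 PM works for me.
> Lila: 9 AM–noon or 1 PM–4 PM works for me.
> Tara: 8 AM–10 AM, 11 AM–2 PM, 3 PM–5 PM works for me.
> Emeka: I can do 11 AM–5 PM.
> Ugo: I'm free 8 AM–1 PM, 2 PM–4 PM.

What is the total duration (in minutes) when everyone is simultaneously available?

60

Nadia ∩ Wei: 11:00-13:00.
Nadia ∩ Wei ∩ Lila: 11:00-12:00.
Nadia ∩ Wei ∩ Lila ∩ Tara: 11:00-12:00.
Nadia ∩ Wei ∩ Lila ∩ Tara ∩ Emeka: 11:00-12:00.
Nadia ∩ Wei ∩ Lila ∩ Tara ∩ Emeka ∩ Ugo: 11:00-12:00.
That's a single block of 60 minutes.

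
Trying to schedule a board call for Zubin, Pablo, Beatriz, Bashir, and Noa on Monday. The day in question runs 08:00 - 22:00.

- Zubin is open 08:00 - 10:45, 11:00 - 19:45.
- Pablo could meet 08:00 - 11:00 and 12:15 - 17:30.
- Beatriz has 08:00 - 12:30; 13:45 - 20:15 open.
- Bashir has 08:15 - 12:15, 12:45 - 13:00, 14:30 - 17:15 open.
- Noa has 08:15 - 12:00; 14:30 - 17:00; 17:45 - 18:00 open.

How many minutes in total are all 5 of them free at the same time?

300

Zubin ∩ Pablo: 08:00-10:45, 12:15-17:30.
Zubin ∩ Pablo ∩ Beatriz: 08:00-10:45, 12:15-12:30, 13:45-17:30.
Zubin ∩ Pablo ∩ Beatriz ∩ Bashir: 08:15-10:45, 14:30-17:15.
Zubin ∩ Pablo ∩ Beatriz ∩ Bashir ∩ Noa: 08:15-10:45, 14:30-17:00.
Those are the intersection windows.
Summing the common windows: 150 + 150 = 300 minutes.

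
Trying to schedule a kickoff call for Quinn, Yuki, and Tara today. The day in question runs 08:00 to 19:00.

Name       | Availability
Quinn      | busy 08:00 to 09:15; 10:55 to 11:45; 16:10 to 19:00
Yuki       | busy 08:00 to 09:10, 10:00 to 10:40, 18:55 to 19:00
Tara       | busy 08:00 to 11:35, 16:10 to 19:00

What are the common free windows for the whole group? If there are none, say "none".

11:45-16:10

Quinn free: 09:15-10:55, 11:45-16:10 (invert busy blocks within the working day).
Yuki free: 09:10-10:00, 10:40-18:55 (invert busy blocks within the working day).
Tara free: 11:35-16:10 (invert busy blocks within the working day).
Quinn ∩ Yuki: 09:15-10:00, 10:40-10:55, 11:45-16:10.
Quinn ∩ Yuki ∩ Tara: 11:45-16:10.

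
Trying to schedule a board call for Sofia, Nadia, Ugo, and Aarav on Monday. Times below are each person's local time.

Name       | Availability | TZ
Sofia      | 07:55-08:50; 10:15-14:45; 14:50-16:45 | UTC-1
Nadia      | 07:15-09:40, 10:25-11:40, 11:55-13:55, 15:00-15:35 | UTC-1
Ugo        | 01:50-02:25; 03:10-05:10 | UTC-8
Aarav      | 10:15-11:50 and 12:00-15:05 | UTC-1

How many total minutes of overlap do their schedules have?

Sofia in UTC: 08:55-09:50, 11:15-15:45, 15:50-17:45 (add 1h to convert from UTC-1).
Nadia in UTC: 08:15-10:40, 11:25-12:40, 12:55-14:55, 16:00-16:35 (add 1h to convert from UTC-1).
Ugo in UTC: 09:50-10:25, 11:10-13:10 (add 8h to convert from UTC-8).
Aarav in UTC: 11:15-12:50, 13:00-16:05 (add 1h to convert from UTC-1).
Sofia ∩ Nadia: 08:55-09:50, 11:25-12:40, 12:55-14:55, 16:00-16:35.
Sofia ∩ Nadia ∩ Ugo: 11:25-12:40, 12:55-13:10.
Sofia ∩ Nadia ∩ Ugo ∩ Aarav: 11:25-12:40, 13:00-13:10.
So the common availability across everyone is 11:25-12:40, 13:00-13:10.
Summing the common windows: 75 + 10 = 85 minutes.

85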